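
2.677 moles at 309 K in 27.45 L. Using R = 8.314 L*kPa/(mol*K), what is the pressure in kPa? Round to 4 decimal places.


PV = nRT, solve for P = nRT / V.
nRT = 2.677 * 8.314 * 309 = 6877.2826
P = 6877.2826 / 27.45
P = 250.53852823 kPa, rounded to 4 dp:

250.5385 kPa


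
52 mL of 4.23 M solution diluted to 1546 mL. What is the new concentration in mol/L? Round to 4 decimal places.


Dilution: M1*V1 = M2*V2, solve for M2.
M2 = M1*V1 / V2
M2 = 4.23 * 52 / 1546
M2 = 219.96 / 1546
M2 = 0.14227684 mol/L, rounded to 4 dp:

0.1423 mol/L


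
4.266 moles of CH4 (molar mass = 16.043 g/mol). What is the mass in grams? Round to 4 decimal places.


mass = n * M
mass = 4.266 * 16.043
mass = 68.439438 g, rounded to 4 dp:

68.4394 g


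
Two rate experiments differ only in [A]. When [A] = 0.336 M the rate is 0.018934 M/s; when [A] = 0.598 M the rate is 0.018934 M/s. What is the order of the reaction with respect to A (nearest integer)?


Rate is proportional to [A]^n, so rate2/rate1 = ([A]2/[A]1)^n. Take logs to solve for n.
rate2/rate1 = 0.018934 / 0.018934 = 1.0
[A]2/[A]1 = 0.598 / 0.336 = 1.7798
n = ln(1.0) / ln(1.7798) = 0.0
Nearest integer order:

0


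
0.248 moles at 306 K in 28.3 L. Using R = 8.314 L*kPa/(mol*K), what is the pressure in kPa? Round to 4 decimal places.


PV = nRT, solve for P = nRT / V.
nRT = 0.248 * 8.314 * 306 = 630.9328
P = 630.9328 / 28.3
P = 22.29444523 kPa, rounded to 4 dp:

22.2944 kPa


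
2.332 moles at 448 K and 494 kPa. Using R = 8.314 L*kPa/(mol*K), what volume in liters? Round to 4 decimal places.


PV = nRT, solve for V = nRT / P.
nRT = 2.332 * 8.314 * 448 = 8685.9351
V = 8685.9351 / 494
V = 17.58286457 L, rounded to 4 dp:

17.5829 L


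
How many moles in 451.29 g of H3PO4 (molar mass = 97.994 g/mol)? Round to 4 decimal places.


n = mass / M
n = 451.29 / 97.994
n = 4.60528196 mol, rounded to 4 dp:

4.6053 mol


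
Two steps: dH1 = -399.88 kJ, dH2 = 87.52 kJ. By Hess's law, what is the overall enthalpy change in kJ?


Hess's law: enthalpy is a state function, so add the step enthalpies.
dH_total = dH1 + dH2 = -399.88 + (87.52)
dH_total = -312.36 kJ:

-312.36 kJ


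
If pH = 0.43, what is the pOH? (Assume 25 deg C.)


At 25 deg C, pH + pOH = 14.
pOH = 14 - pH = 14 - 0.43
pOH = 13.57:

13.57


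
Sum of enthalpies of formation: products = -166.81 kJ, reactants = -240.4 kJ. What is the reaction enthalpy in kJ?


dH_rxn = sum(dH_f products) - sum(dH_f reactants)
dH_rxn = -166.81 - (-240.4)
dH_rxn = 73.59 kJ:

73.59 kJ


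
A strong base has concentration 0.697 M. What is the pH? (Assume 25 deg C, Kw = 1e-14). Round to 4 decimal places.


A strong base dissociates completely, so [OH-] equals the given concentration.
pOH = -log10([OH-]) = -log10(0.697) = 0.156767
pH = 14 - pOH = 14 - 0.156767
pH = 13.843233, rounded to 4 dp:

13.8432


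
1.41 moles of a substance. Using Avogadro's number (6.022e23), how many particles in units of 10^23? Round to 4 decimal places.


N = n * NA, then divide by 1e23 for the requested units.
N / 1e23 = n * 6.022
N / 1e23 = 1.41 * 6.022
N / 1e23 = 8.49102, rounded to 4 dp:

8.4910


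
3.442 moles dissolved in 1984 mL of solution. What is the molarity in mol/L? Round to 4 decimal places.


Convert volume to liters: V_L = V_mL / 1000.
V_L = 1984 / 1000 = 1.984 L
M = n / V_L = 3.442 / 1.984
M = 1.73487903 mol/L, rounded to 4 dp:

1.7349 mol/L


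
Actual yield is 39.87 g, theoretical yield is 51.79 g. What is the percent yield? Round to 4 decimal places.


% yield = 100 * actual / theoretical
% yield = 100 * 39.87 / 51.79
% yield = 76.98397374 %, rounded to 4 dp:

76.9840 %


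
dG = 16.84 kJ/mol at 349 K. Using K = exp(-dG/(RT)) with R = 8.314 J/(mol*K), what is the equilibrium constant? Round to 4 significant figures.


dG is in kJ/mol; multiply by 1000 to match R in J/(mol*K).
RT = 8.314 * 349 = 2901.586 J/mol
exponent = -dG*1000 / (RT) = -(16.84*1000) / 2901.586 = -5.80372252
K = exp(-5.80372252)
K = 0.0030163056, rounded to 4 significant figures:

0.003016


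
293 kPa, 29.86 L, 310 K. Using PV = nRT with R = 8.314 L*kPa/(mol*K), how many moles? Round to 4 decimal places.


PV = nRT, solve for n = PV / (RT).
PV = 293 * 29.86 = 8748.98
RT = 8.314 * 310 = 2577.34
n = 8748.98 / 2577.34
n = 3.39457735 mol, rounded to 4 dp:

3.3946 mol


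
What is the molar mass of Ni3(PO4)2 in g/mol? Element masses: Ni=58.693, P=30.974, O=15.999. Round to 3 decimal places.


M = sum(count * atomic_mass) over atoms.
M = 3*58.693 + 2*30.974 + 8*15.999
M = 176.079 + 61.948 + 127.992
M = 366.019 g/mol, rounded to 3 dp:

366.019 g/mol


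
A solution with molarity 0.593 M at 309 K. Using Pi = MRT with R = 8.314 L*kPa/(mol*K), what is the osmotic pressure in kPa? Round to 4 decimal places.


Osmotic pressure (van't Hoff): Pi = M*R*T.
RT = 8.314 * 309 = 2569.026
Pi = 0.593 * 2569.026
Pi = 1523.432418 kPa, rounded to 4 dp:

1523.4324 kPa


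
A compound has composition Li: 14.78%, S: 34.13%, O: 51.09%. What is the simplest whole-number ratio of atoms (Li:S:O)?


Assume 100 g of compound, divide each mass% by atomic mass to get moles, then normalize by the smallest to get a raw atom ratio.
Moles per 100 g: Li: 14.78/6.941 = 2.1294, S: 34.13/32.065 = 1.0644, O: 51.09/15.999 = 3.1933
Raw ratio (divide by min = 1.0644): Li: 2.001, S: 1.0, O: 3.0
Multiply by 1 to clear fractions: Li: 2.001 ~= 2, S: 1.0 ~= 1, O: 3.0 ~= 3
Reduce by GCD to get the simplest whole-number ratio:

2:1:3


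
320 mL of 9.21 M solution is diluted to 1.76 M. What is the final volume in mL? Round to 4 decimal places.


Dilution: M1*V1 = M2*V2, solve for V2.
V2 = M1*V1 / M2
V2 = 9.21 * 320 / 1.76
V2 = 2947.2 / 1.76
V2 = 1674.54545455 mL, rounded to 4 dp:

1674.5455 mL


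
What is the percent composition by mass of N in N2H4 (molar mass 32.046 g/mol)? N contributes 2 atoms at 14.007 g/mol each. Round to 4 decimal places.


pct = 100 * (n_elem * M_elem) / M_total
mass_contribution = 2 * 14.007 = 28.014 g/mol
pct = 100 * 28.014 / 32.046
pct = 87.4180865 %, rounded to 4 dp:

87.4181 %


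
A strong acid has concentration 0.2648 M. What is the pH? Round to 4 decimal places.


A strong acid dissociates completely, so [H+] equals the given concentration.
pH = -log10([H+]) = -log10(0.2648)
pH = 0.57708202, rounded to 4 dp:

0.5771


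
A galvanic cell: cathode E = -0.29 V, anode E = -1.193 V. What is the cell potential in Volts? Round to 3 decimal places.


Standard cell potential: E_cell = E_cathode - E_anode.
E_cell = -0.29 - (-1.193)
E_cell = 0.903 V, rounded to 3 dp:

0.903 V


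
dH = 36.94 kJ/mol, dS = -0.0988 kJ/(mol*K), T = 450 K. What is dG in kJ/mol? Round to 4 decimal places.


Gibbs: dG = dH - T*dS (consistent units, dS already in kJ/(mol*K)).
T*dS = 450 * -0.0988 = -44.46
dG = 36.94 - (-44.46)
dG = 81.4 kJ/mol, rounded to 4 dp:

81.4000 kJ/mol


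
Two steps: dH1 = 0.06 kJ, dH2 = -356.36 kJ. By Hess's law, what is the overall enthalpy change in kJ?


Hess's law: enthalpy is a state function, so add the step enthalpies.
dH_total = dH1 + dH2 = 0.06 + (-356.36)
dH_total = -356.3 kJ:

-356.30 kJ


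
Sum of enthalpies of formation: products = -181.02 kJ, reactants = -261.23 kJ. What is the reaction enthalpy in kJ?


dH_rxn = sum(dH_f products) - sum(dH_f reactants)
dH_rxn = -181.02 - (-261.23)
dH_rxn = 80.21 kJ:

80.21 kJ


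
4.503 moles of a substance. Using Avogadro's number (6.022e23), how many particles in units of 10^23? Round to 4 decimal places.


N = n * NA, then divide by 1e23 for the requested units.
N / 1e23 = n * 6.022
N / 1e23 = 4.503 * 6.022
N / 1e23 = 27.117066, rounded to 4 dp:

27.1171


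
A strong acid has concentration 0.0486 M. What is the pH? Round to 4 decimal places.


A strong acid dissociates completely, so [H+] equals the given concentration.
pH = -log10([H+]) = -log10(0.0486)
pH = 1.31336373, rounded to 4 dp:

1.3134


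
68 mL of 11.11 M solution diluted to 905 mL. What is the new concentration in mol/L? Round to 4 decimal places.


Dilution: M1*V1 = M2*V2, solve for M2.
M2 = M1*V1 / V2
M2 = 11.11 * 68 / 905
M2 = 755.48 / 905
M2 = 0.83478453 mol/L, rounded to 4 dp:

0.8348 mol/L


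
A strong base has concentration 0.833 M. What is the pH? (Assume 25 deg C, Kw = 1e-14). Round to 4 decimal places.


A strong base dissociates completely, so [OH-] equals the given concentration.
pOH = -log10([OH-]) = -log10(0.833) = 0.079355
pH = 14 - pOH = 14 - 0.079355
pH = 13.920645, rounded to 4 dp:

13.9206


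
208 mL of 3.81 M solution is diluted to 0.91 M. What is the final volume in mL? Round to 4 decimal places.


Dilution: M1*V1 = M2*V2, solve for V2.
V2 = M1*V1 / M2
V2 = 3.81 * 208 / 0.91
V2 = 792.48 / 0.91
V2 = 870.85714286 mL, rounded to 4 dp:

870.8571 mL


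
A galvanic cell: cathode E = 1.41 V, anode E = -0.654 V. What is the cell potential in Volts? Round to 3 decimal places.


Standard cell potential: E_cell = E_cathode - E_anode.
E_cell = 1.41 - (-0.654)
E_cell = 2.064 V, rounded to 3 dp:

2.064 V


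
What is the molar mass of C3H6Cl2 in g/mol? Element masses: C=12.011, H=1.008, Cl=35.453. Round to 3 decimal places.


M = sum(count * atomic_mass) over atoms.
M = 3*12.011 + 6*1.008 + 2*35.453
M = 36.033 + 6.048 + 70.906
M = 112.987 g/mol, rounded to 3 dp:

112.987 g/mol


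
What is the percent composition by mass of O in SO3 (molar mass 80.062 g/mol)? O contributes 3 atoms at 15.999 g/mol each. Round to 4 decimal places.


pct = 100 * (n_elem * M_elem) / M_total
mass_contribution = 3 * 15.999 = 47.997 g/mol
pct = 100 * 47.997 / 80.062
pct = 59.94978891 %, rounded to 4 dp:

59.9498 %


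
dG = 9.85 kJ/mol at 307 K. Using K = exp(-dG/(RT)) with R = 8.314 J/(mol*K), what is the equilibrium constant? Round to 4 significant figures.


dG is in kJ/mol; multiply by 1000 to match R in J/(mol*K).
RT = 8.314 * 307 = 2552.398 J/mol
exponent = -dG*1000 / (RT) = -(9.85*1000) / 2552.398 = -3.85911602
K = exp(-3.85911602)
K = 0.021086631, rounded to 4 significant figures:

0.02109


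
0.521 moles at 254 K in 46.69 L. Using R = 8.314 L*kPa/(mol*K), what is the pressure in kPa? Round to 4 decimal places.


PV = nRT, solve for P = nRT / V.
nRT = 0.521 * 8.314 * 254 = 1100.2249
P = 1100.2249 / 46.69
P = 23.56446562 kPa, rounded to 4 dp:

23.5645 kPa


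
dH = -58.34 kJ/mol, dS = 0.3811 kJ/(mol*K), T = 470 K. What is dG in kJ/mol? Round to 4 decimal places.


Gibbs: dG = dH - T*dS (consistent units, dS already in kJ/(mol*K)).
T*dS = 470 * 0.3811 = 179.117
dG = -58.34 - (179.117)
dG = -237.457 kJ/mol, rounded to 4 dp:

-237.4570 kJ/mol


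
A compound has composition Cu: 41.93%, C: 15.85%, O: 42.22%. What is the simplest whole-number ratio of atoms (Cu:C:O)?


Assume 100 g of compound, divide each mass% by atomic mass to get moles, then normalize by the smallest to get a raw atom ratio.
Moles per 100 g: Cu: 41.93/63.546 = 0.6598, C: 15.85/12.011 = 1.3196, O: 42.22/15.999 = 2.6389
Raw ratio (divide by min = 0.6598): Cu: 1.0, C: 2.0, O: 3.999
Multiply by 1 to clear fractions: Cu: 1.0 ~= 1, C: 2.0 ~= 2, O: 3.999 ~= 4
Reduce by GCD to get the simplest whole-number ratio:

1:2:4


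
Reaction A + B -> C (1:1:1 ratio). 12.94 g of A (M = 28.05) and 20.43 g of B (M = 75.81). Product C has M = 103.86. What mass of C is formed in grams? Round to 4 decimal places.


Find moles of each reactant; the smaller value is the limiting reagent in a 1:1:1 reaction, so moles_C equals moles of the limiter.
n_A = mass_A / M_A = 12.94 / 28.05 = 0.461319 mol
n_B = mass_B / M_B = 20.43 / 75.81 = 0.26949 mol
Limiting reagent: B (smaller), n_limiting = 0.26949 mol
mass_C = n_limiting * M_C = 0.26949 * 103.86
mass_C = 27.9892314 g, rounded to 4 dp:

27.9892 g


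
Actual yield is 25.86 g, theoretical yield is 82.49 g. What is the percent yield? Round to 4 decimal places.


% yield = 100 * actual / theoretical
% yield = 100 * 25.86 / 82.49
% yield = 31.34925446 %, rounded to 4 dp:

31.3493 %


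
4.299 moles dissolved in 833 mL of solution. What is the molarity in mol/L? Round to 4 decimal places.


Convert volume to liters: V_L = V_mL / 1000.
V_L = 833 / 1000 = 0.833 L
M = n / V_L = 4.299 / 0.833
M = 5.16086435 mol/L, rounded to 4 dp:

5.1609 mol/L


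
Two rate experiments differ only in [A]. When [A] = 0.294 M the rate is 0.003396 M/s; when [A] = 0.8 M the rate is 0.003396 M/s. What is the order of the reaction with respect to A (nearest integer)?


Rate is proportional to [A]^n, so rate2/rate1 = ([A]2/[A]1)^n. Take logs to solve for n.
rate2/rate1 = 0.003396 / 0.003396 = 1.0
[A]2/[A]1 = 0.8 / 0.294 = 2.7211
n = ln(1.0) / ln(2.7211) = 0.0
Nearest integer order:

0


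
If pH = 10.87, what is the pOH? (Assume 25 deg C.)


At 25 deg C, pH + pOH = 14.
pOH = 14 - pH = 14 - 10.87
pOH = 3.13:

3.13


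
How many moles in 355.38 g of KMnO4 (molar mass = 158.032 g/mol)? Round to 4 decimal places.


n = mass / M
n = 355.38 / 158.032
n = 2.24878506 mol, rounded to 4 dp:

2.2488 mol


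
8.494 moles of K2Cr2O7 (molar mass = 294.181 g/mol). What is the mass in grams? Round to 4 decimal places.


mass = n * M
mass = 8.494 * 294.181
mass = 2498.773414 g, rounded to 4 dp:

2498.7734 g


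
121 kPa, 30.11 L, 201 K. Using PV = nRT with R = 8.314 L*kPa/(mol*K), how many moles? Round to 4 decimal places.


PV = nRT, solve for n = PV / (RT).
PV = 121 * 30.11 = 3643.31
RT = 8.314 * 201 = 1671.114
n = 3643.31 / 1671.114
n = 2.18016844 mol, rounded to 4 dp:

2.1802 mol


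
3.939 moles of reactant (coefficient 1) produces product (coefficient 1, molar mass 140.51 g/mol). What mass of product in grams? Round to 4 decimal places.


Use the coefficient ratio to convert reactant moles to product moles, then multiply by the product's molar mass.
moles_P = moles_R * (coeff_P / coeff_R) = 3.939 * (1/1) = 3.939
mass_P = moles_P * M_P = 3.939 * 140.51
mass_P = 553.46889 g, rounded to 4 dp:

553.4689 g


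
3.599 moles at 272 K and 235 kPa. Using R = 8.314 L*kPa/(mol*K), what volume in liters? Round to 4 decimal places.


PV = nRT, solve for V = nRT / P.
nRT = 3.599 * 8.314 * 272 = 8138.8074
V = 8138.8074 / 235
V = 34.63322298 L, rounded to 4 dp:

34.6332 L


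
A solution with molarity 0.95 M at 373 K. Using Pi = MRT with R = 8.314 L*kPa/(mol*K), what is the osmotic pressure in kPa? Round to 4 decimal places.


Osmotic pressure (van't Hoff): Pi = M*R*T.
RT = 8.314 * 373 = 3101.122
Pi = 0.95 * 3101.122
Pi = 2946.0659 kPa, rounded to 4 dp:

2946.0659 kPa


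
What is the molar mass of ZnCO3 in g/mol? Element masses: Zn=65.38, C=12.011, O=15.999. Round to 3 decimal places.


M = sum(count * atomic_mass) over atoms.
M = 1*65.38 + 1*12.011 + 3*15.999
M = 65.38 + 12.011 + 47.997
M = 125.388 g/mol, rounded to 3 dp:

125.388 g/mol


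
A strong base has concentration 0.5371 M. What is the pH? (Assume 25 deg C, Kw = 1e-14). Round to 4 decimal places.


A strong base dissociates completely, so [OH-] equals the given concentration.
pOH = -log10([OH-]) = -log10(0.5371) = 0.269945
pH = 14 - pOH = 14 - 0.269945
pH = 13.730055, rounded to 4 dp:

13.7301


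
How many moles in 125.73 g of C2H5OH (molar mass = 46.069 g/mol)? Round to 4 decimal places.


n = mass / M
n = 125.73 / 46.069
n = 2.72916712 mol, rounded to 4 dp:

2.7292 mol


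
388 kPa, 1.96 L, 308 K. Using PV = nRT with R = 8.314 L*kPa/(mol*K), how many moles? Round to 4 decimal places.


PV = nRT, solve for n = PV / (RT).
PV = 388 * 1.96 = 760.48
RT = 8.314 * 308 = 2560.712
n = 760.48 / 2560.712
n = 0.2969799 mol, rounded to 4 dp:

0.2970 mol


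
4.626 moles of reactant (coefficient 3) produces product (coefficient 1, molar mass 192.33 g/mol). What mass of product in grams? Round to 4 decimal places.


Use the coefficient ratio to convert reactant moles to product moles, then multiply by the product's molar mass.
moles_P = moles_R * (coeff_P / coeff_R) = 4.626 * (1/3) = 1.542
mass_P = moles_P * M_P = 1.542 * 192.33
mass_P = 296.57286 g, rounded to 4 dp:

296.5729 g


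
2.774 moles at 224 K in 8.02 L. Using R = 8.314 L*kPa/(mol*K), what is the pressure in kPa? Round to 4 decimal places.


PV = nRT, solve for P = nRT / V.
nRT = 2.774 * 8.314 * 224 = 5166.1201
P = 5166.1201 / 8.02
P = 644.15462594 kPa, rounded to 4 dp:

644.1546 kPa


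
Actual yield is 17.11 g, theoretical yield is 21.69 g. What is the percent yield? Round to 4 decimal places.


% yield = 100 * actual / theoretical
% yield = 100 * 17.11 / 21.69
% yield = 78.88427847 %, rounded to 4 dp:

78.8843 %


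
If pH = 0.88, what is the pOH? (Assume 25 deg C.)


At 25 deg C, pH + pOH = 14.
pOH = 14 - pH = 14 - 0.88
pOH = 13.12:

13.12


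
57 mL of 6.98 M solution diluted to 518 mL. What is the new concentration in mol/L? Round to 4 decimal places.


Dilution: M1*V1 = M2*V2, solve for M2.
M2 = M1*V1 / V2
M2 = 6.98 * 57 / 518
M2 = 397.86 / 518
M2 = 0.7680695 mol/L, rounded to 4 dp:

0.7681 mol/L


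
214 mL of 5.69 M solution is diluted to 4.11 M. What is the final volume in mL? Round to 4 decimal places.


Dilution: M1*V1 = M2*V2, solve for V2.
V2 = M1*V1 / M2
V2 = 5.69 * 214 / 4.11
V2 = 1217.66 / 4.11
V2 = 296.2676399 mL, rounded to 4 dp:

296.2676 mL


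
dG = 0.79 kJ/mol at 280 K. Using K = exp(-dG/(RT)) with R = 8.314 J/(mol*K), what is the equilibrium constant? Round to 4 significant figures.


dG is in kJ/mol; multiply by 1000 to match R in J/(mol*K).
RT = 8.314 * 280 = 2327.92 J/mol
exponent = -dG*1000 / (RT) = -(0.79*1000) / 2327.92 = -0.33935874
K = exp(-0.33935874)
K = 0.7122269, rounded to 4 significant figures:

0.7122


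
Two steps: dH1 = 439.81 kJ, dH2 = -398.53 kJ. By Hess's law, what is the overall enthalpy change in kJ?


Hess's law: enthalpy is a state function, so add the step enthalpies.
dH_total = dH1 + dH2 = 439.81 + (-398.53)
dH_total = 41.28 kJ:

41.28 kJ


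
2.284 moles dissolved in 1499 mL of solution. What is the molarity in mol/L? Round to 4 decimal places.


Convert volume to liters: V_L = V_mL / 1000.
V_L = 1499 / 1000 = 1.499 L
M = n / V_L = 2.284 / 1.499
M = 1.52368245 mol/L, rounded to 4 dp:

1.5237 mol/L


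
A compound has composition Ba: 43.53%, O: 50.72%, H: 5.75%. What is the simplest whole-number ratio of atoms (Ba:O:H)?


Assume 100 g of compound, divide each mass% by atomic mass to get moles, then normalize by the smallest to get a raw atom ratio.
Moles per 100 g: Ba: 43.53/137.327 = 0.317, O: 50.72/15.999 = 3.1702, H: 5.75/1.008 = 5.7044
Raw ratio (divide by min = 0.317): Ba: 1.0, O: 10.001, H: 17.996
Multiply by 1 to clear fractions: Ba: 1.0 ~= 1, O: 10.001 ~= 10, H: 17.996 ~= 18
Reduce by GCD to get the simplest whole-number ratio:

1:10:18


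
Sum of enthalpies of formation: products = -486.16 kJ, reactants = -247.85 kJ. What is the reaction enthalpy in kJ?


dH_rxn = sum(dH_f products) - sum(dH_f reactants)
dH_rxn = -486.16 - (-247.85)
dH_rxn = -238.31 kJ:

-238.31 kJ


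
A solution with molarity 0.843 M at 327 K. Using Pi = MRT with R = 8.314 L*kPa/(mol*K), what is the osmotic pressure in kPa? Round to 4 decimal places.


Osmotic pressure (van't Hoff): Pi = M*R*T.
RT = 8.314 * 327 = 2718.678
Pi = 0.843 * 2718.678
Pi = 2291.845554 kPa, rounded to 4 dp:

2291.8456 kPa


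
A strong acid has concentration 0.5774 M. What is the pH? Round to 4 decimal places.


A strong acid dissociates completely, so [H+] equals the given concentration.
pH = -log10([H+]) = -log10(0.5774)
pH = 0.23852322, rounded to 4 dp:

0.2385


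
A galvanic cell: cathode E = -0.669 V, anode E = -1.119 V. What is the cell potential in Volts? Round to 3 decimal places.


Standard cell potential: E_cell = E_cathode - E_anode.
E_cell = -0.669 - (-1.119)
E_cell = 0.45 V, rounded to 3 dp:

0.450 V


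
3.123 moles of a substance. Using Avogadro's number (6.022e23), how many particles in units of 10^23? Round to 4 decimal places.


N = n * NA, then divide by 1e23 for the requested units.
N / 1e23 = n * 6.022
N / 1e23 = 3.123 * 6.022
N / 1e23 = 18.806706, rounded to 4 dp:

18.8067


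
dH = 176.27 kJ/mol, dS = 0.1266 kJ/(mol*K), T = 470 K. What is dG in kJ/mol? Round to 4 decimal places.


Gibbs: dG = dH - T*dS (consistent units, dS already in kJ/(mol*K)).
T*dS = 470 * 0.1266 = 59.502
dG = 176.27 - (59.502)
dG = 116.768 kJ/mol, rounded to 4 dp:

116.7680 kJ/mol


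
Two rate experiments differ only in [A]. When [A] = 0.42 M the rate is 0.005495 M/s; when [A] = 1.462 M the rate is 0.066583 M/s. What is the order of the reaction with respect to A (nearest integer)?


Rate is proportional to [A]^n, so rate2/rate1 = ([A]2/[A]1)^n. Take logs to solve for n.
rate2/rate1 = 0.066583 / 0.005495 = 12.117
[A]2/[A]1 = 1.462 / 0.42 = 3.481
n = ln(12.117) / ln(3.481) = 2.0
Nearest integer order:

2


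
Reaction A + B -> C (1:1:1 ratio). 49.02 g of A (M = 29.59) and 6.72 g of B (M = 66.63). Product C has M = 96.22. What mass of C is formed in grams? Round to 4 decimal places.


Find moles of each reactant; the smaller value is the limiting reagent in a 1:1:1 reaction, so moles_C equals moles of the limiter.
n_A = mass_A / M_A = 49.02 / 29.59 = 1.656641 mol
n_B = mass_B / M_B = 6.72 / 66.63 = 0.100855 mol
Limiting reagent: B (smaller), n_limiting = 0.100855 mol
mass_C = n_limiting * M_C = 0.100855 * 96.22
mass_C = 9.7042681 g, rounded to 4 dp:

9.7043 g


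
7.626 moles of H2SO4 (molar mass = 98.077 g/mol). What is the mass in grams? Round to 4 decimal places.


mass = n * M
mass = 7.626 * 98.077
mass = 747.935202 g, rounded to 4 dp:

747.9352 g


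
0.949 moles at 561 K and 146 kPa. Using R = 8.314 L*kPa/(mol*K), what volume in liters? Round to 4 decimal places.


PV = nRT, solve for V = nRT / P.
nRT = 0.949 * 8.314 * 561 = 4426.2821
V = 4426.2821 / 146
V = 30.31700068 L, rounded to 4 dp:

30.3170 L


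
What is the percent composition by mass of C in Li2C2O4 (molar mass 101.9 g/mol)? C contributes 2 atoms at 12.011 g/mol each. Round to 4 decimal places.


pct = 100 * (n_elem * M_elem) / M_total
mass_contribution = 2 * 12.011 = 24.022 g/mol
pct = 100 * 24.022 / 101.9
pct = 23.57409225 %, rounded to 4 dp:

23.5741 %


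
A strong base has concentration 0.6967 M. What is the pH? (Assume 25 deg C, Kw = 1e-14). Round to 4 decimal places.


A strong base dissociates completely, so [OH-] equals the given concentration.
pOH = -log10([OH-]) = -log10(0.6967) = 0.156954
pH = 14 - pOH = 14 - 0.156954
pH = 13.843046, rounded to 4 dp:

13.8430


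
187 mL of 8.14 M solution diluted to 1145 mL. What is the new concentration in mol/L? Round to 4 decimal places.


Dilution: M1*V1 = M2*V2, solve for M2.
M2 = M1*V1 / V2
M2 = 8.14 * 187 / 1145
M2 = 1522.18 / 1145
M2 = 1.32941485 mol/L, rounded to 4 dp:

1.3294 mol/L


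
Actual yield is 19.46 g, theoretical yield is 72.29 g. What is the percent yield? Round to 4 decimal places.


% yield = 100 * actual / theoretical
% yield = 100 * 19.46 / 72.29
% yield = 26.91935261 %, rounded to 4 dp:

26.9194 %


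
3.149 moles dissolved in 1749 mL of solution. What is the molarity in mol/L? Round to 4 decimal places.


Convert volume to liters: V_L = V_mL / 1000.
V_L = 1749 / 1000 = 1.749 L
M = n / V_L = 3.149 / 1.749
M = 1.8004574 mol/L, rounded to 4 dp:

1.8005 mol/L


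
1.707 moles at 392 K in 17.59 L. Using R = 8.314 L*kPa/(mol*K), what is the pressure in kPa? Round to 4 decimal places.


PV = nRT, solve for P = nRT / V.
nRT = 1.707 * 8.314 * 392 = 5563.2632
P = 5563.2632 / 17.59
P = 316.27420125 kPa, rounded to 4 dp:

316.2742 kPa


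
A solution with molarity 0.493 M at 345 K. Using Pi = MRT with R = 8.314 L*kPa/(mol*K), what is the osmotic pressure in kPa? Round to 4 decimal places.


Osmotic pressure (van't Hoff): Pi = M*R*T.
RT = 8.314 * 345 = 2868.33
Pi = 0.493 * 2868.33
Pi = 1414.08669 kPa, rounded to 4 dp:

1414.0867 kPa


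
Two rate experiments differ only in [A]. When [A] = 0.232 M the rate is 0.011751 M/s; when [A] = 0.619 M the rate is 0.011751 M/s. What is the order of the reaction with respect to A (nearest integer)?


Rate is proportional to [A]^n, so rate2/rate1 = ([A]2/[A]1)^n. Take logs to solve for n.
rate2/rate1 = 0.011751 / 0.011751 = 1.0
[A]2/[A]1 = 0.619 / 0.232 = 2.6681
n = ln(1.0) / ln(2.6681) = 0.0
Nearest integer order:

0


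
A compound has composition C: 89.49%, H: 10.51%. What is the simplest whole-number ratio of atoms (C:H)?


Assume 100 g of compound, divide each mass% by atomic mass to get moles, then normalize by the smallest to get a raw atom ratio.
Moles per 100 g: C: 89.49/12.011 = 7.4507, H: 10.51/1.008 = 10.4266
Raw ratio (divide by min = 7.4507): C: 1.0, H: 1.399
Multiply by 5 to clear fractions: C: 5.0 ~= 5, H: 6.997 ~= 7
Reduce by GCD to get the simplest whole-number ratio:

5:7


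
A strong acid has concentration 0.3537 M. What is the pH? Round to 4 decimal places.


A strong acid dissociates completely, so [H+] equals the given concentration.
pH = -log10([H+]) = -log10(0.3537)
pH = 0.45136494, rounded to 4 dp:

0.4514


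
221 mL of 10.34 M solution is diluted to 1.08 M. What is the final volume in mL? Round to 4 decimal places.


Dilution: M1*V1 = M2*V2, solve for V2.
V2 = M1*V1 / M2
V2 = 10.34 * 221 / 1.08
V2 = 2285.14 / 1.08
V2 = 2115.87037037 mL, rounded to 4 dp:

2115.8704 mL


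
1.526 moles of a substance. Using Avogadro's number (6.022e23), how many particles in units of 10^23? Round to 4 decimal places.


N = n * NA, then divide by 1e23 for the requested units.
N / 1e23 = n * 6.022
N / 1e23 = 1.526 * 6.022
N / 1e23 = 9.189572, rounded to 4 dp:

9.1896


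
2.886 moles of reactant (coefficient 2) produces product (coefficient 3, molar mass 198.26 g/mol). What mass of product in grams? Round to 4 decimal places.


Use the coefficient ratio to convert reactant moles to product moles, then multiply by the product's molar mass.
moles_P = moles_R * (coeff_P / coeff_R) = 2.886 * (3/2) = 4.329
mass_P = moles_P * M_P = 4.329 * 198.26
mass_P = 858.26754 g, rounded to 4 dp:

858.2675 g


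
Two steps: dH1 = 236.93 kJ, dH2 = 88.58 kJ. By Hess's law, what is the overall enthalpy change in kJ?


Hess's law: enthalpy is a state function, so add the step enthalpies.
dH_total = dH1 + dH2 = 236.93 + (88.58)
dH_total = 325.51 kJ:

325.51 kJ


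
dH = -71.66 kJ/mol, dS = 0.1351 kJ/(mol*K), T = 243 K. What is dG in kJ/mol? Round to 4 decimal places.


Gibbs: dG = dH - T*dS (consistent units, dS already in kJ/(mol*K)).
T*dS = 243 * 0.1351 = 32.8293
dG = -71.66 - (32.8293)
dG = -104.4893 kJ/mol, rounded to 4 dp:

-104.4893 kJ/mol


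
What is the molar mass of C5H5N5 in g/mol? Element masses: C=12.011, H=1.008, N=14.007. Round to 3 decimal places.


M = sum(count * atomic_mass) over atoms.
M = 5*12.011 + 5*1.008 + 5*14.007
M = 60.055 + 5.04 + 70.035
M = 135.13 g/mol, rounded to 3 dp:

135.130 g/mol


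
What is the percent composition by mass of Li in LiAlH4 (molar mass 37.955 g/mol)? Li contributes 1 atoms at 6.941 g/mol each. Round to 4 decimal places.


pct = 100 * (n_elem * M_elem) / M_total
mass_contribution = 1 * 6.941 = 6.941 g/mol
pct = 100 * 6.941 / 37.955
pct = 18.28744566 %, rounded to 4 dp:

18.2874 %


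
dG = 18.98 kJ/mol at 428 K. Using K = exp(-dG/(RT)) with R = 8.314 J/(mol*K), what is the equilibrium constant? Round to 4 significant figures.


dG is in kJ/mol; multiply by 1000 to match R in J/(mol*K).
RT = 8.314 * 428 = 3558.392 J/mol
exponent = -dG*1000 / (RT) = -(18.98*1000) / 3558.392 = -5.33386991
K = exp(-5.33386991)
K = 0.0048253601, rounded to 4 significant figures:

0.004825


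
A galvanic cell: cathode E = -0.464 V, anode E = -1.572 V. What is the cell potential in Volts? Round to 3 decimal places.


Standard cell potential: E_cell = E_cathode - E_anode.
E_cell = -0.464 - (-1.572)
E_cell = 1.108 V, rounded to 3 dp:

1.108 V


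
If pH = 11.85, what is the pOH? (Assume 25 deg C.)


At 25 deg C, pH + pOH = 14.
pOH = 14 - pH = 14 - 11.85
pOH = 2.15:

2.15


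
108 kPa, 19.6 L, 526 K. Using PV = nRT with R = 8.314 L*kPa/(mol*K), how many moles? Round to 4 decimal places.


PV = nRT, solve for n = PV / (RT).
PV = 108 * 19.6 = 2116.8
RT = 8.314 * 526 = 4373.164
n = 2116.8 / 4373.164
n = 0.48404313 mol, rounded to 4 dp:

0.4840 mol


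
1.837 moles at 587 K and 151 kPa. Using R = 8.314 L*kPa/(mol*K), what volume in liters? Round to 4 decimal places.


PV = nRT, solve for V = nRT / P.
nRT = 1.837 * 8.314 * 587 = 8965.1442
V = 8965.1442 / 151
V = 59.37181589 L, rounded to 4 dp:

59.3718 L


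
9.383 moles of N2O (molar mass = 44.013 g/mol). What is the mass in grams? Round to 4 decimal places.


mass = n * M
mass = 9.383 * 44.013
mass = 412.973979 g, rounded to 4 dp:

412.9740 g


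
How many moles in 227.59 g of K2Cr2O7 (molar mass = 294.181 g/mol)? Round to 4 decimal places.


n = mass / M
n = 227.59 / 294.181
n = 0.77363936 mol, rounded to 4 dp:

0.7736 mol


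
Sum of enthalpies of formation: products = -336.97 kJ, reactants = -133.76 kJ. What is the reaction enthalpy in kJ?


dH_rxn = sum(dH_f products) - sum(dH_f reactants)
dH_rxn = -336.97 - (-133.76)
dH_rxn = -203.21 kJ:

-203.21 kJ


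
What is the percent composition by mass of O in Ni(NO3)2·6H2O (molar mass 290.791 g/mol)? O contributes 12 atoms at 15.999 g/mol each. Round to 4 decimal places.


pct = 100 * (n_elem * M_elem) / M_total
mass_contribution = 12 * 15.999 = 191.988 g/mol
pct = 100 * 191.988 / 290.791
pct = 66.02267608 %, rounded to 4 dp:

66.0227 %


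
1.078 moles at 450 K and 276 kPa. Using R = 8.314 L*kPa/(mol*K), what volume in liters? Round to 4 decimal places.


PV = nRT, solve for V = nRT / P.
nRT = 1.078 * 8.314 * 450 = 4033.1214
V = 4033.1214 / 276
V = 14.6127587 L, rounded to 4 dp:

14.6128 L


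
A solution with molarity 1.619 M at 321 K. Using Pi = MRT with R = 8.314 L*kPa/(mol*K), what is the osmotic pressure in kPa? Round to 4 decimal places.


Osmotic pressure (van't Hoff): Pi = M*R*T.
RT = 8.314 * 321 = 2668.794
Pi = 1.619 * 2668.794
Pi = 4320.777486 kPa, rounded to 4 dp:

4320.7775 kPa


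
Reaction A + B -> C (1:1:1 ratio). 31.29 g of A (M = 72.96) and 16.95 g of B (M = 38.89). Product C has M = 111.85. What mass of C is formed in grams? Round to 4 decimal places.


Find moles of each reactant; the smaller value is the limiting reagent in a 1:1:1 reaction, so moles_C equals moles of the limiter.
n_A = mass_A / M_A = 31.29 / 72.96 = 0.428865 mol
n_B = mass_B / M_B = 16.95 / 38.89 = 0.435845 mol
Limiting reagent: A (smaller), n_limiting = 0.428865 mol
mass_C = n_limiting * M_C = 0.428865 * 111.85
mass_C = 47.96855025 g, rounded to 4 dp:

47.9686 g


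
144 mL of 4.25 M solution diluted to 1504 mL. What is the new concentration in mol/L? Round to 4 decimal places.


Dilution: M1*V1 = M2*V2, solve for M2.
M2 = M1*V1 / V2
M2 = 4.25 * 144 / 1504
M2 = 612.0 / 1504
M2 = 0.40691489 mol/L, rounded to 4 dp:

0.4069 mol/L


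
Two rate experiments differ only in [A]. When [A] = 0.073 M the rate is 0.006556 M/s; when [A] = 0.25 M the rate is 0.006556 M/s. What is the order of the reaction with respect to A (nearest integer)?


Rate is proportional to [A]^n, so rate2/rate1 = ([A]2/[A]1)^n. Take logs to solve for n.
rate2/rate1 = 0.006556 / 0.006556 = 1.0
[A]2/[A]1 = 0.25 / 0.073 = 3.4247
n = ln(1.0) / ln(3.4247) = 0.0
Nearest integer order:

0


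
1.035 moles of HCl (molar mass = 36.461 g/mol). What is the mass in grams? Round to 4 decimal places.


mass = n * M
mass = 1.035 * 36.461
mass = 37.737135 g, rounded to 4 dp:

37.7371 g


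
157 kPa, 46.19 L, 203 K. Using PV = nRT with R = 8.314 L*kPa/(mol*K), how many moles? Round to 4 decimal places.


PV = nRT, solve for n = PV / (RT).
PV = 157 * 46.19 = 7251.83
RT = 8.314 * 203 = 1687.742
n = 7251.83 / 1687.742
n = 4.29676455 mol, rounded to 4 dp:

4.2968 mol


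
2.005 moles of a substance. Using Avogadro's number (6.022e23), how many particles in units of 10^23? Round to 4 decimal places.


N = n * NA, then divide by 1e23 for the requested units.
N / 1e23 = n * 6.022
N / 1e23 = 2.005 * 6.022
N / 1e23 = 12.07411, rounded to 4 dp:

12.0741


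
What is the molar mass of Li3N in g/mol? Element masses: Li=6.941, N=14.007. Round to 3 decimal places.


M = sum(count * atomic_mass) over atoms.
M = 3*6.941 + 1*14.007
M = 20.823 + 14.007
M = 34.83 g/mol, rounded to 3 dp:

34.830 g/mol


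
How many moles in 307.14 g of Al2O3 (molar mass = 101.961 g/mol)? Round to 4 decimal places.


n = mass / M
n = 307.14 / 101.961
n = 3.01232824 mol, rounded to 4 dp:

3.0123 mol


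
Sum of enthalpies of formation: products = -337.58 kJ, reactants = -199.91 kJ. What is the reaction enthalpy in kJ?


dH_rxn = sum(dH_f products) - sum(dH_f reactants)
dH_rxn = -337.58 - (-199.91)
dH_rxn = -137.67 kJ:

-137.67 kJ


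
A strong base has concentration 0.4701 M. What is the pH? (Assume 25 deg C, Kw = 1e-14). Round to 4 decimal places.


A strong base dissociates completely, so [OH-] equals the given concentration.
pOH = -log10([OH-]) = -log10(0.4701) = 0.32781
pH = 14 - pOH = 14 - 0.32781
pH = 13.67219, rounded to 4 dp:

13.6722


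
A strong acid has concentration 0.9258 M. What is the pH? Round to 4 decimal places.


A strong acid dissociates completely, so [H+] equals the given concentration.
pH = -log10([H+]) = -log10(0.9258)
pH = 0.03348282, rounded to 4 dp:

0.0335


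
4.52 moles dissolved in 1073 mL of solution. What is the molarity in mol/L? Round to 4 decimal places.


Convert volume to liters: V_L = V_mL / 1000.
V_L = 1073 / 1000 = 1.073 L
M = n / V_L = 4.52 / 1.073
M = 4.21248835 mol/L, rounded to 4 dp:

4.2125 mol/L


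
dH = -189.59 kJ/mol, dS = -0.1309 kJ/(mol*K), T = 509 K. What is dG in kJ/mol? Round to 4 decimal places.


Gibbs: dG = dH - T*dS (consistent units, dS already in kJ/(mol*K)).
T*dS = 509 * -0.1309 = -66.6281
dG = -189.59 - (-66.6281)
dG = -122.9619 kJ/mol, rounded to 4 dp:

-122.9619 kJ/mol


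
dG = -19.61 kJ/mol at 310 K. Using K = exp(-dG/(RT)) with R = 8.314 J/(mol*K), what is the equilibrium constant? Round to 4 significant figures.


dG is in kJ/mol; multiply by 1000 to match R in J/(mol*K).
RT = 8.314 * 310 = 2577.34 J/mol
exponent = -dG*1000 / (RT) = -(-19.61*1000) / 2577.34 = 7.60861974
K = exp(7.60861974)
K = 2015.4943, rounded to 4 significant figures:

2015


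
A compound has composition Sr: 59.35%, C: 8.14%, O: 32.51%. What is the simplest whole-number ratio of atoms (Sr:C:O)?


Assume 100 g of compound, divide each mass% by atomic mass to get moles, then normalize by the smallest to get a raw atom ratio.
Moles per 100 g: Sr: 59.35/87.62 = 0.6774, C: 8.14/12.011 = 0.6777, O: 32.51/15.999 = 2.032
Raw ratio (divide by min = 0.6774): Sr: 1.0, C: 1.001, O: 3.0
Multiply by 1 to clear fractions: Sr: 1.0 ~= 1, C: 1.001 ~= 1, O: 3.0 ~= 3
Reduce by GCD to get the simplest whole-number ratio:

1:1:3


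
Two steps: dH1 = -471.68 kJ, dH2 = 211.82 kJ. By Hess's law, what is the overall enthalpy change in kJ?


Hess's law: enthalpy is a state function, so add the step enthalpies.
dH_total = dH1 + dH2 = -471.68 + (211.82)
dH_total = -259.86 kJ:

-259.86 kJ


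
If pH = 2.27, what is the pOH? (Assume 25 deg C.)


At 25 deg C, pH + pOH = 14.
pOH = 14 - pH = 14 - 2.27
pOH = 11.73:

11.73


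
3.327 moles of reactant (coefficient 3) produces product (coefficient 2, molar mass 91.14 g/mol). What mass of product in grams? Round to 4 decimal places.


Use the coefficient ratio to convert reactant moles to product moles, then multiply by the product's molar mass.
moles_P = moles_R * (coeff_P / coeff_R) = 3.327 * (2/3) = 2.218
mass_P = moles_P * M_P = 2.218 * 91.14
mass_P = 202.14852 g, rounded to 4 dp:

202.1485 g


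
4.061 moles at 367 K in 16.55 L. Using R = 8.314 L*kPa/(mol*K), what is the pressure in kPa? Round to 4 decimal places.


PV = nRT, solve for P = nRT / V.
nRT = 4.061 * 8.314 * 367 = 12391.0775
P = 12391.0775 / 16.55
P = 748.70558912 kPa, rounded to 4 dp:

748.7056 kPa


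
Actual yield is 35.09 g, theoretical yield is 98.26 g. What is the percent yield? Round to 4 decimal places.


% yield = 100 * actual / theoretical
% yield = 100 * 35.09 / 98.26
% yield = 35.71137798 %, rounded to 4 dp:

35.7114 %


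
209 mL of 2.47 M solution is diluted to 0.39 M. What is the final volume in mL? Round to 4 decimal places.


Dilution: M1*V1 = M2*V2, solve for V2.
V2 = M1*V1 / M2
V2 = 2.47 * 209 / 0.39
V2 = 516.23 / 0.39
V2 = 1323.66666667 mL, rounded to 4 dp:

1323.6667 mL


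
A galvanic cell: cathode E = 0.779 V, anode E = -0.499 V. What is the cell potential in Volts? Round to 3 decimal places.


Standard cell potential: E_cell = E_cathode - E_anode.
E_cell = 0.779 - (-0.499)
E_cell = 1.278 V, rounded to 3 dp:

1.278 V


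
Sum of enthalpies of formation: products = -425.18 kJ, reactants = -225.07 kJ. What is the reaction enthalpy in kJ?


dH_rxn = sum(dH_f products) - sum(dH_f reactants)
dH_rxn = -425.18 - (-225.07)
dH_rxn = -200.11 kJ:

-200.11 kJ


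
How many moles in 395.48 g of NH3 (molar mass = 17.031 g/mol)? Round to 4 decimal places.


n = mass / M
n = 395.48 / 17.031
n = 23.2211849 mol, rounded to 4 dp:

23.2212 mol


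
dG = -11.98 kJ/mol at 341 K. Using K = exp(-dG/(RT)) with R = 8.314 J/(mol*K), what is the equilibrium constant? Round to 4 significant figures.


dG is in kJ/mol; multiply by 1000 to match R in J/(mol*K).
RT = 8.314 * 341 = 2835.074 J/mol
exponent = -dG*1000 / (RT) = -(-11.98*1000) / 2835.074 = 4.22563926
K = exp(4.22563926)
K = 68.418227, rounded to 4 significant figures:

68.42


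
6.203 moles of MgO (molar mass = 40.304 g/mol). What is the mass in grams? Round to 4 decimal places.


mass = n * M
mass = 6.203 * 40.304
mass = 250.005712 g, rounded to 4 dp:

250.0057 g


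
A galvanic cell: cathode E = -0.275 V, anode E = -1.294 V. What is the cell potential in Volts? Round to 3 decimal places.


Standard cell potential: E_cell = E_cathode - E_anode.
E_cell = -0.275 - (-1.294)
E_cell = 1.019 V, rounded to 3 dp:

1.019 V


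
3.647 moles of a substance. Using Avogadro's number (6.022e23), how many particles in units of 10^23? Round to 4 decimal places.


N = n * NA, then divide by 1e23 for the requested units.
N / 1e23 = n * 6.022
N / 1e23 = 3.647 * 6.022
N / 1e23 = 21.962234, rounded to 4 dp:

21.9622


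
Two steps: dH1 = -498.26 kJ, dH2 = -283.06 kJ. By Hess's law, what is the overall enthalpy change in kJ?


Hess's law: enthalpy is a state function, so add the step enthalpies.
dH_total = dH1 + dH2 = -498.26 + (-283.06)
dH_total = -781.32 kJ:

-781.32 kJ


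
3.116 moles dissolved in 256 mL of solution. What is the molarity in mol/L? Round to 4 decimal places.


Convert volume to liters: V_L = V_mL / 1000.
V_L = 256 / 1000 = 0.256 L
M = n / V_L = 3.116 / 0.256
M = 12.171875 mol/L, rounded to 4 dp:

12.1719 mol/L


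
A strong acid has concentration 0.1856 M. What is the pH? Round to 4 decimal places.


A strong acid dissociates completely, so [H+] equals the given concentration.
pH = -log10([H+]) = -log10(0.1856)
pH = 0.73142203, rounded to 4 dp:

0.7314


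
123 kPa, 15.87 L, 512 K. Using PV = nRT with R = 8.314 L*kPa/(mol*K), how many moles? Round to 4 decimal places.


PV = nRT, solve for n = PV / (RT).
PV = 123 * 15.87 = 1952.01
RT = 8.314 * 512 = 4256.768
n = 1952.01 / 4256.768
n = 0.45856622 mol, rounded to 4 dp:

0.4586 mol


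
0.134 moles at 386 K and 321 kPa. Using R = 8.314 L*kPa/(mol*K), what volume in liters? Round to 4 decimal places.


PV = nRT, solve for V = nRT / P.
nRT = 0.134 * 8.314 * 386 = 430.0333
V = 430.0333 / 321
V = 1.3396676 L, rounded to 4 dp:

1.3397 L


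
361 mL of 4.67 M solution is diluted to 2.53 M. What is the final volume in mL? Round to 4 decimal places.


Dilution: M1*V1 = M2*V2, solve for V2.
V2 = M1*V1 / M2
V2 = 4.67 * 361 / 2.53
V2 = 1685.87 / 2.53
V2 = 666.35177866 mL, rounded to 4 dp:

666.3518 mL
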